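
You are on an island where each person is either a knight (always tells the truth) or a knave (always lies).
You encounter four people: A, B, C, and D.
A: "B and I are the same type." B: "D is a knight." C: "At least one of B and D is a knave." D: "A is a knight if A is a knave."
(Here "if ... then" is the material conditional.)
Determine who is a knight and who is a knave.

Knights: A, B, and D. Knaves: C.

A (knight): "B and I are the same type" — true. ✓
B is a knight; "D is a knight" is true, as required.
C is a knave, and the claim "at least one of B and D is a knave" is indeed false.
Since D is a knight, "A is a knight if A is a knave" needs to be true, which holds.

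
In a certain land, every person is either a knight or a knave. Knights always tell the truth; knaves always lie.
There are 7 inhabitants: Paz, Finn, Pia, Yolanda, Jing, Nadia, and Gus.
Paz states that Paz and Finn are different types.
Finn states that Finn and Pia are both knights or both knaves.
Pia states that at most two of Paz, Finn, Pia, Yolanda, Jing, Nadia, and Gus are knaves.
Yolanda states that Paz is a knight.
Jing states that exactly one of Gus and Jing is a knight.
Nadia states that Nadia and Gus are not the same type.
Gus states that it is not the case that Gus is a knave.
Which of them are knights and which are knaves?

Knights: Paz, Pia, Yolanda, Jing, and Nadia. Knaves: Finn and Gus.

Since Paz is a knight, "Paz and Finn are different types" needs to be True, which holds.
Finn (knave): "Finn and Pia are both knights or both knaves" — false. ✓
Pia is a knight, and the claim "at most two of Paz, Finn, Pia, Yolanda, Jing, Nadia, and Gus are knaves" is indeed True.
Since Yolanda is a knight, "Paz is a knight" needs to be True, which holds.
Since Jing is a knight, "exactly one of Gus and Jing is a knight" needs to be True, which holds.
Nadia is a knight; "Nadia and Gus are not the same type" is True, as required.
Since Gus is a knave, "it is not the case that Gus is a knave" needs to be false, which holds.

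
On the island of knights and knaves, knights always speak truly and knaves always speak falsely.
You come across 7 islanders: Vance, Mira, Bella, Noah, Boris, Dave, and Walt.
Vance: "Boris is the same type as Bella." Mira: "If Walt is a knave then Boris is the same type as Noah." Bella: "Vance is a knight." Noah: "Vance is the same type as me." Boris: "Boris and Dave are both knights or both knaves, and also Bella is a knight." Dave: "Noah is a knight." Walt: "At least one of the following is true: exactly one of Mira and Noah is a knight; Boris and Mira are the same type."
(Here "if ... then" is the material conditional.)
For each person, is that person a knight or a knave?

Vance (knight): "Boris is the same type as Bella" — true. ✓
Mira is a knight; "if Walt is a knave then Boris is the same type as Noah" is true, as required.
Bella is a knight; "Vance is a knight" is true, as required.
Noah is a knight, so "Vance is the same type as me" must be true — and it is.
Boris is a knight; "Boris and Dave are both knights or both knaves, and also Bella is a knight" is true, as required.
As a knight, Dave's statement "Noah is a knight" should be true; it is.
Walt is a knight, so "at least one of the following is true: exactly one of Mira and Noah is a knight; Boris and Mira are the same type" must be true — and it is.

Vance is a knight, Mira is a knight, Bella is a knight, Noah is a knight, Boris is a knight, Dave is a knight, and Walt is a knight.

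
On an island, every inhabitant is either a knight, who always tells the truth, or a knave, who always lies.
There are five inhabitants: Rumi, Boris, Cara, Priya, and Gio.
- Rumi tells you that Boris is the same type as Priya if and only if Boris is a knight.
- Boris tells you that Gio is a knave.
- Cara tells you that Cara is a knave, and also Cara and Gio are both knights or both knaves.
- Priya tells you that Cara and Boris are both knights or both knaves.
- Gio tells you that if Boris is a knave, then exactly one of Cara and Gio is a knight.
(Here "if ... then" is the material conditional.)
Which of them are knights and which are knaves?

Rumi is a knight, Boris is a knave, Cara is a knave, Priya is a knight, and Gio is a knight.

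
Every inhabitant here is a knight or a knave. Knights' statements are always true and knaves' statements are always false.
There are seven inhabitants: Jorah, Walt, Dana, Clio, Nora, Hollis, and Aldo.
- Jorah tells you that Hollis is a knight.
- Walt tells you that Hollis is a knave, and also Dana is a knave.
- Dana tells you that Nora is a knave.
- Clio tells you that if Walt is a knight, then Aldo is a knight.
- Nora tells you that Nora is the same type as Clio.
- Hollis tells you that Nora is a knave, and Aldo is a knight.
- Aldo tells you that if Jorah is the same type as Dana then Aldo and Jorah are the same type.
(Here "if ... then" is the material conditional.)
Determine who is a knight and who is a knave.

Jorah is a knight, Walt is a knave, Dana is a knight, Clio is a knight, Nora is a knave, Hollis is a knight, and Aldo is a knight.

As a knight, Jorah's statement "Hollis is a knight" should be True; it is.
As a knave, Walt's statement "Hollis is a knave, and also Dana is a knave" should be False; it is.
As a knight, Dana's statement "Nora is a knave" should be True; it is.
As a knight, Clio's statement "if Walt is a knight, then Aldo is a knight" should be True; it is.
Nora (knave): "Nora is the same type as Clio" — False. ✓
Hollis is a knight, and the claim "Nora is a knave, and Aldo is a knight" is indeed True.
Aldo is a knight; "if Jorah is the same type as Dana then Aldo and Jorah are the same type" is True, as required.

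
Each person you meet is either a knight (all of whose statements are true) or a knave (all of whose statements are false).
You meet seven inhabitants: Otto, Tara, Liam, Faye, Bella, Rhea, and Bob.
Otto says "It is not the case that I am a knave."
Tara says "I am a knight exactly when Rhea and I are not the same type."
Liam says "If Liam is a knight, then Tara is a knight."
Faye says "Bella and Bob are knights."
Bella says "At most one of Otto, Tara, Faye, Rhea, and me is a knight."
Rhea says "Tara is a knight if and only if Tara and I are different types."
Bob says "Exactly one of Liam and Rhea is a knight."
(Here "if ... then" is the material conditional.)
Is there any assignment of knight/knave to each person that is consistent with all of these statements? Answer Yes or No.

No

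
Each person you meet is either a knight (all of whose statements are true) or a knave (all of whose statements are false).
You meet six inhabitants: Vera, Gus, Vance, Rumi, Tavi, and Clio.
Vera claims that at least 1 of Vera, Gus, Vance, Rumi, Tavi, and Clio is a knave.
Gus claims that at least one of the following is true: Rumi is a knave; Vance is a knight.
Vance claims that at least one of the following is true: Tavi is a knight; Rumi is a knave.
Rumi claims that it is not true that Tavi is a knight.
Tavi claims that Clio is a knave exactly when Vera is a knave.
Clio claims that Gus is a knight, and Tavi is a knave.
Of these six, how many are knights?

The unique consistent assignment is Vera=knight, Gus=knave, Vance=knave, Rumi=knight, Tavi=knave, Clio=knave.
That has 2 knights.

2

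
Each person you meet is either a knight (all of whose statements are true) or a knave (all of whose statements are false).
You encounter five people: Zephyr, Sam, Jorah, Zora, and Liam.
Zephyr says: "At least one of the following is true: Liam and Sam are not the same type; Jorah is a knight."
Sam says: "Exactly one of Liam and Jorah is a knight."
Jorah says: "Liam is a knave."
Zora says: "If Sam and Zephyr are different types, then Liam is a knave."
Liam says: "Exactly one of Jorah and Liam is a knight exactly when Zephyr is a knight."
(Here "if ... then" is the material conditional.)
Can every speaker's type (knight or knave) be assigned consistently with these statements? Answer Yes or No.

No

Checking all 32 assignments, each has at least one speaker whose statement's truth value contradicts their type.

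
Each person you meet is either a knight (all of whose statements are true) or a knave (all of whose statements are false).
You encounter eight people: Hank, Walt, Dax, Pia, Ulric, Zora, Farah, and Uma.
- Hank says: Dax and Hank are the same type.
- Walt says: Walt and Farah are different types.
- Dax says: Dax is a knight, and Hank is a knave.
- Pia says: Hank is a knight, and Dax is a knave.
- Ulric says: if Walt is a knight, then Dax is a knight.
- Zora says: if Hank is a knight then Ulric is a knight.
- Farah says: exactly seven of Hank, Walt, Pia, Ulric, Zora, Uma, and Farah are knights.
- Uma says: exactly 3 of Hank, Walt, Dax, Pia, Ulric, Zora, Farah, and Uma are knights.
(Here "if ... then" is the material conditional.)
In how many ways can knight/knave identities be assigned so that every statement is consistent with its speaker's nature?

1

Consistent assignments:
  Hank=knave, Walt=knight, Dax=knight, Pia=knave, Ulric=knight, Zora=knight, Farah=knave, Uma=knave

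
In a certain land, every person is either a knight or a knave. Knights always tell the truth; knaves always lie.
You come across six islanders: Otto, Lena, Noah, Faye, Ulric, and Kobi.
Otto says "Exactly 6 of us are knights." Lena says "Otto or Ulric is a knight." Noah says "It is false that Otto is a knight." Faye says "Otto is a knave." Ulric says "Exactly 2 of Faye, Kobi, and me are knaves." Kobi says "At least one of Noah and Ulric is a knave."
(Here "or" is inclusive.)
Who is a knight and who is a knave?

Since Otto is a knave, "exactly 6 of us are knights" needs to be False, which holds.
Lena is a knave, so "Otto or Ulric is a knight" must be False — and it is.
Noah is a knight, and the claim "it is false that Otto is a knight" is indeed true.
Since Faye is a knight, "Otto is a knave" needs to be true, which holds.
As a knave, Ulric's statement "exactly 2 of Faye, Kobi, and me are knaves" should be False; it is.
Since Kobi is a knight, "at least one of Noah and Ulric is a knave" needs to be true, which holds.

Otto is a knave, Lena is a knave, Noah is a knight, Faye is a knight, Ulric is a knave, and Kobi is a knight.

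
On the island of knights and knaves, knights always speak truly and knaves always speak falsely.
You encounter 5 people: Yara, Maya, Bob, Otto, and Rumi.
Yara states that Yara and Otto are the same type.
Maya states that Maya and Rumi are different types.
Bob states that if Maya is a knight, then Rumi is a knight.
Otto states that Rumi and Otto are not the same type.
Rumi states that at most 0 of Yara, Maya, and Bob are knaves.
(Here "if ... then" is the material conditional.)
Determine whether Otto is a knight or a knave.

Otto is a knight.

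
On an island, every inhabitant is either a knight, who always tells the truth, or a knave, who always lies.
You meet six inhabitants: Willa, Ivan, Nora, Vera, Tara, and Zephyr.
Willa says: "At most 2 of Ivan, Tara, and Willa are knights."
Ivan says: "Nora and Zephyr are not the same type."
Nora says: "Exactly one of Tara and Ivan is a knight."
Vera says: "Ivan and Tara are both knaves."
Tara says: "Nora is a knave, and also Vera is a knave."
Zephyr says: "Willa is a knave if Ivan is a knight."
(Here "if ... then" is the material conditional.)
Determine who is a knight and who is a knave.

Since Willa is a knight, "at most 2 of Ivan, Tara, and Willa are knights" needs to be True, which holds.
As a knight, Ivan's statement "Nora and Zephyr are not the same type" should be True; it is.
Nora is a knight; "exactly one of Tara and Ivan is a knight" is True, as required.
Since Vera is a knave, "Ivan and Tara are both knaves" needs to be False, which holds.
Since Tara is a knave, "Nora is a knave, and also Vera is a knave" needs to be False, which holds.
As a knave, Zephyr's statement "Willa is a knave if Ivan is a knight" should be False; it is.

Knights: Willa, Ivan, and Nora. Knaves: Vera, Tara, and Zephyr.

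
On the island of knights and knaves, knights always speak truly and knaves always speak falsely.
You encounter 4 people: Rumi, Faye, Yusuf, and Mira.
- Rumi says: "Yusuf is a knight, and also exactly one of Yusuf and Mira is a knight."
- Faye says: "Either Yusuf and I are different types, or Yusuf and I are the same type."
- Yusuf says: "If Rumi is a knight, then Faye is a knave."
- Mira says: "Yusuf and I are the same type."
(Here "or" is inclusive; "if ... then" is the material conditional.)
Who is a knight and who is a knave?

Rumi is a knave, so "Yusuf is a knight, and also exactly one of Yusuf and Mira is a knight" must be False — and it is.
Faye is a knight, so "either Yusuf and I are different types, or Yusuf and I are the same type" must be True — and it is.
Yusuf (knight): "if Rumi is a knight, then Faye is a knave" — True. ✓
As a knight, Mira's statement "Yusuf and I are the same type" should be True; it is.

Rumi is a knave, Faye is a knight, Yusuf is a knight, and Mira is a knight.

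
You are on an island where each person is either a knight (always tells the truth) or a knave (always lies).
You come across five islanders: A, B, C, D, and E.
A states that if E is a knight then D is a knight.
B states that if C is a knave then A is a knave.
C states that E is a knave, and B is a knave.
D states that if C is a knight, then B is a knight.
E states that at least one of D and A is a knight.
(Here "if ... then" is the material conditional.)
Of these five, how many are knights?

3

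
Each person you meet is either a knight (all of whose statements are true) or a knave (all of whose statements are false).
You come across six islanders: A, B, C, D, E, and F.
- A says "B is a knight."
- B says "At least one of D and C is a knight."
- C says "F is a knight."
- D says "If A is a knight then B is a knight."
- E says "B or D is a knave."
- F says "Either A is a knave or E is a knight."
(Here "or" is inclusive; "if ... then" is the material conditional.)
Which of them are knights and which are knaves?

A is a knight, and the claim "B is a knight" is indeed True.
As a knight, B's statement "at least one of D and C is a knight" should be True; it is.
Since C is a knave, "F is a knight" needs to be False, which holds.
D (knight): "if A is a knight then B is a knight" — True. ✓
E (knave): "B or D is a knave" — False. ✓
As a knave, F's statement "either A is a knave or E is a knight" should be False; it is.

Knights: A, B, and D. Knaves: C, E, and F.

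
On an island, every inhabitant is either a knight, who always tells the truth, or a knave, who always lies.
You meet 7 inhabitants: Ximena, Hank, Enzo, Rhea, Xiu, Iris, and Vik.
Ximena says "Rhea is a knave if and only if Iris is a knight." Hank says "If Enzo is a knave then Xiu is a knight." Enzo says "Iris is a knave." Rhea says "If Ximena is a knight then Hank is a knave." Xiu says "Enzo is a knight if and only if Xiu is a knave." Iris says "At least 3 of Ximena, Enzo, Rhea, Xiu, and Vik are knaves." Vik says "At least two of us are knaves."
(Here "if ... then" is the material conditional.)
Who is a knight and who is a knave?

Ximena is a knave, Hank is a knave, Enzo is a knave, Rhea is a knight, Xiu is a knave, Iris is a knight, and Vik is a knight.

Since Ximena is a knave, "Rhea is a knave if and only if Iris is a knight" needs to be false, which holds.
Since Hank is a knave, "if Enzo is a knave then Xiu is a knight" needs to be false, which holds.
Enzo is a knave, so "Iris is a knave" must be false — and it is.
Since Rhea is a knight, "if Ximena is a knight then Hank is a knave" needs to be true, which holds.
Xiu (knave): "Enzo is a knight if and only if Xiu is a knave" — false. ✓
Iris is a knight, and the claim "at least 3 of Ximena, Enzo, Rhea, Xiu, and Vik are knaves" is indeed true.
Since Vik is a knight, "at least two of us are knaves" needs to be true, which holds.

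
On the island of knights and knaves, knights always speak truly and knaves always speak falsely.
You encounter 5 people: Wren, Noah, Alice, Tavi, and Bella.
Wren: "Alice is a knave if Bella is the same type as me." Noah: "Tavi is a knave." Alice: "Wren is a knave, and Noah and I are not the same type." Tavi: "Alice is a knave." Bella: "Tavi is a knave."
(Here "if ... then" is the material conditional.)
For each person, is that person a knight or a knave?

Wren is a knight, Noah is a knave, Alice is a knave, Tavi is a knight, and Bella is a knave.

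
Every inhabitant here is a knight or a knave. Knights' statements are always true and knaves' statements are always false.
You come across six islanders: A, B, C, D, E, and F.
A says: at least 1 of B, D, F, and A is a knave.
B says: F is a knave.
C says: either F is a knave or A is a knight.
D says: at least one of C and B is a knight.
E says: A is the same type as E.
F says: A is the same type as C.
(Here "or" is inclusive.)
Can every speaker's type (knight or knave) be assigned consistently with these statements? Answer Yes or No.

Yes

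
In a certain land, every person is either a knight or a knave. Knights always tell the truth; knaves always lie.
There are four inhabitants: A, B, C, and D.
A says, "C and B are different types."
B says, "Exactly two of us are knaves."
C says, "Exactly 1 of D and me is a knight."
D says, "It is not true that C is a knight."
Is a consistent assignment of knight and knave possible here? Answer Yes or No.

Yes

One consistent assignment: A=knave, B=knight, C=knight, D=knave.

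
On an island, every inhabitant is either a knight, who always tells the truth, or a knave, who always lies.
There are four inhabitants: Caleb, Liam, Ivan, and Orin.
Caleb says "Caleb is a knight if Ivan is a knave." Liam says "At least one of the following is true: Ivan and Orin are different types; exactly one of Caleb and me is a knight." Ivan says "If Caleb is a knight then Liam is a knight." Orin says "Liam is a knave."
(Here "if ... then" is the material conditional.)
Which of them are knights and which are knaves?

As a knight, Caleb's statement "Caleb is a knight if Ivan is a knave" should be True; it is.
Liam is a knight, and the claim "at least one of the following is true: Ivan and Orin are different types; exactly one of Caleb and me is a knight" is indeed True.
Ivan is a knight, and the claim "if Caleb is a knight then Liam is a knight" is indeed True.
As a knave, Orin's statement "Liam is a knave" should be false; it is.

Knights: Caleb, Liam, and Ivan. Knaves: Orin.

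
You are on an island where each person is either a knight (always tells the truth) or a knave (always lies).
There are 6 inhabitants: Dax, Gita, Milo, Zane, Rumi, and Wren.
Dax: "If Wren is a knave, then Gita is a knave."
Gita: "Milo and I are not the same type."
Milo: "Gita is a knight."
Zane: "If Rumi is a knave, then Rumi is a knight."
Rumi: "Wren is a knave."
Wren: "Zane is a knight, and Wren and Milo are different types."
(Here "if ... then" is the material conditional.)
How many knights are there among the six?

3

The unique consistent assignment is Dax=knight, Gita=knave, Milo=knave, Zane=knight, Rumi=knight, Wren=knave.
That has 3 knights.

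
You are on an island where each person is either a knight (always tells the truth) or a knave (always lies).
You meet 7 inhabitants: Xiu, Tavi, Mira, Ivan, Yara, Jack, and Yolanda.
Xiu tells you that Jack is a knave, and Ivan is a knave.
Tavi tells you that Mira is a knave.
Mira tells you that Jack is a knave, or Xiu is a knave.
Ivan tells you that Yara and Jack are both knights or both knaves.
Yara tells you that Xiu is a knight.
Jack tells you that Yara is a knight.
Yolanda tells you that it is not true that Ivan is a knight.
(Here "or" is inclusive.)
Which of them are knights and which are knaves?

As a knave, Xiu's statement "Jack is a knave, and Ivan is a knave" should be False; it is.
Since Tavi is a knave, "Mira is a knave" needs to be False, which holds.
Mira (knight): "Jack is a knave, or Xiu is a knave" — true. ✓
Ivan (knight): "Yara and Jack are both knights or both knaves" — true. ✓
Yara is a knave, and the claim "Xiu is a knight" is indeed False.
Jack is a knave; "Yara is a knight" is False, as required.
Yolanda is a knave; "it is not true that Ivan is a knight" is False, as required.

Knights: Mira and Ivan. Knaves: Xiu, Tavi, Yara, Jack, and Yolanda.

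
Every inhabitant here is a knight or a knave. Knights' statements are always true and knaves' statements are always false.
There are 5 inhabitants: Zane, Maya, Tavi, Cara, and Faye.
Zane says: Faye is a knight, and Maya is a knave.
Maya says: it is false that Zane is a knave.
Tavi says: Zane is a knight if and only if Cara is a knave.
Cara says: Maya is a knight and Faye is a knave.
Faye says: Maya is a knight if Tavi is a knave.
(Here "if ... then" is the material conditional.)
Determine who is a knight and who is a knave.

As a knave, Zane's statement "Faye is a knight, and Maya is a knave" should be false; it is.
Maya is a knave; "it is false that Zane is a knave" is false, as required.
Since Tavi is a knave, "Zane is a knight if and only if Cara is a knave" needs to be false, which holds.
Cara is a knave, and the claim "Maya is a knight and Faye is a knave" is indeed false.
Faye (knave): "Maya is a knight if Tavi is a knave" — false. ✓

Zane is a knave, Maya is a knave, Tavi is a knave, Cara is a knave, and Faye is a knave.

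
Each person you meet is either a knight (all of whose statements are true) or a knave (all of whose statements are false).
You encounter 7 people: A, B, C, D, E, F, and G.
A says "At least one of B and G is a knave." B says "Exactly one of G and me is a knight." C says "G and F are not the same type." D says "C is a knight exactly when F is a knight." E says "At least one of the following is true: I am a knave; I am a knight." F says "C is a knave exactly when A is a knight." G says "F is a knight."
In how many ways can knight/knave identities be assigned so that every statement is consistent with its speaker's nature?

0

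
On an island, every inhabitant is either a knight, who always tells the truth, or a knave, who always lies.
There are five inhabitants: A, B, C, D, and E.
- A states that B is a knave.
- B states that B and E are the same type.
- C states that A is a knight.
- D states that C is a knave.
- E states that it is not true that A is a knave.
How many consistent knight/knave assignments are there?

1

Consistent assignments:
  A=knight, B=knave, C=knight, D=knave, E=knight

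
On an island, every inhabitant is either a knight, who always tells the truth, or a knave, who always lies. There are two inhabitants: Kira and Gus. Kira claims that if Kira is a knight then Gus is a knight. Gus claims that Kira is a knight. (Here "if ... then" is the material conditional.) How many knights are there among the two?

2

The unique consistent assignment is Kira=knight, Gus=knight.
That has 2 knights.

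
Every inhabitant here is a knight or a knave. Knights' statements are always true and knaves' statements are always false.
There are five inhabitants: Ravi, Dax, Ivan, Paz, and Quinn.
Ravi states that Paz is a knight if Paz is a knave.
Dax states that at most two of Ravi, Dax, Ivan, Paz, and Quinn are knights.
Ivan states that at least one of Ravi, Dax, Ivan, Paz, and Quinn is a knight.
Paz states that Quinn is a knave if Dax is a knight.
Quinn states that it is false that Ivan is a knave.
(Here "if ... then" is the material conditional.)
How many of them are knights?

4

The unique consistent assignment is Ravi=knight, Dax=knave, Ivan=knight, Paz=knight, Quinn=knight.
That has 4 knights.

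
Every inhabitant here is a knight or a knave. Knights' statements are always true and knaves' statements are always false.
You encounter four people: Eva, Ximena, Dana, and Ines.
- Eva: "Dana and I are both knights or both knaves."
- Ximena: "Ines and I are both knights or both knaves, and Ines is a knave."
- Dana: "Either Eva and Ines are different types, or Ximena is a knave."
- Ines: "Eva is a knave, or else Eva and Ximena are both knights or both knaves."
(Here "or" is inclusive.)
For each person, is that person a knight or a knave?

Suppose Eva is a knight. Then Eva's statement "Dana and I are both knights or both knaves" would have to be true. Checking the 8 ways to assign the others, none is consistent with every speaker.
(For instance, with Ximena=knave, Dana=knight, Ines=knight, Ines's claim "Eva is a knave, or else Eva and Ximena are both knights or both knaves" comes out false where it would need to be true.)
So Eva must be a knave, making "Dana and I are both knights or both knaves" false. Taking Eva=knave, Ximena=knave, Dana=knight, Ines=knight, each remaining statement checks out:
  Ximena (knave): "Ines and I are both knights or both knaves, and Ines is a knave" — false. ✓
  Dana (knight): "either Eva and Ines are different types, or Ximena is a knave" — true. ✓
  Ines (knight): "Eva is a knave, or else Eva and Ximena are both knights or both knaves" — true. ✓
This is the unique consistent assignment.

Knights: Dana and Ines. Knaves: Eva and Ximena.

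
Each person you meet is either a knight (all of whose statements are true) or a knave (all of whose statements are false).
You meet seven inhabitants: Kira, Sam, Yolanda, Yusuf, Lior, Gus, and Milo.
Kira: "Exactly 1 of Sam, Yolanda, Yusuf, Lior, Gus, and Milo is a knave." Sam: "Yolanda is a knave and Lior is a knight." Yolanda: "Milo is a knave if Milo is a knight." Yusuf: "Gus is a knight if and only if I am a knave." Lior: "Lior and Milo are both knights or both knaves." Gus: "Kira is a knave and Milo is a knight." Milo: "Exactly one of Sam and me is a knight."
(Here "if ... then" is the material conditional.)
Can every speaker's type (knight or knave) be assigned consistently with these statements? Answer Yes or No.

No

Checking all 128 assignments, each has at least one speaker whose statement's truth value contradicts their type.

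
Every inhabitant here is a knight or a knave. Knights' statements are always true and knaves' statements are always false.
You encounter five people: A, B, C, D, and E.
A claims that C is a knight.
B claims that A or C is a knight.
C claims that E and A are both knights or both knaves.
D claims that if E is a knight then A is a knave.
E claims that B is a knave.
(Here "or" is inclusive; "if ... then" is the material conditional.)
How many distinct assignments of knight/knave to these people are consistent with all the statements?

1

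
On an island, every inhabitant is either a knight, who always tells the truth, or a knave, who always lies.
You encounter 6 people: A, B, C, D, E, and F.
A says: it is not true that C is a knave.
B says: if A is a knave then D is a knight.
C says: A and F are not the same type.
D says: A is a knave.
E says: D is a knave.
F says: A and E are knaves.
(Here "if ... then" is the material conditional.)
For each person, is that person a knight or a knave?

A is a knight; "it is not true that C is a knave" is True, as required.
As a knight, B's statement "if A is a knave then D is a knight" should be True; it is.
Since C is a knight, "A and F are not the same type" needs to be True, which holds.
D is a knave; "A is a knave" is false, as required.
As a knight, E's statement "D is a knave" should be True; it is.
F (knave): "A and E are knaves" — false. ✓

A is a knight, B is a knight, C is a knight, D is a knave, E is a knight, and F is a knave.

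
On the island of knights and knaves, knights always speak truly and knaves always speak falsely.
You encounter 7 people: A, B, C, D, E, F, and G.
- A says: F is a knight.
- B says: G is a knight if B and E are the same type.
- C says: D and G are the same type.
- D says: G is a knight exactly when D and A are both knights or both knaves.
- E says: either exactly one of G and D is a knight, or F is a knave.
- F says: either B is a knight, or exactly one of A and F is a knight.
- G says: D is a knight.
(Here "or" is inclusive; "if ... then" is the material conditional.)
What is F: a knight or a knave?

F is a knight.

Consistent assignments: {A=knight, B=knight, C=knight, D=knight, E=knave, F=knight, G=knight}
In every consistent assignment, F is a knight.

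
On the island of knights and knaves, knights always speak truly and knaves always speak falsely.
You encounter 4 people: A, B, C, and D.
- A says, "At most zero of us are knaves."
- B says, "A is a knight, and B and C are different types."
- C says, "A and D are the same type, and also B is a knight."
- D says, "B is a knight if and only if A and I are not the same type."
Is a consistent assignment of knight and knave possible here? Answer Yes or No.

No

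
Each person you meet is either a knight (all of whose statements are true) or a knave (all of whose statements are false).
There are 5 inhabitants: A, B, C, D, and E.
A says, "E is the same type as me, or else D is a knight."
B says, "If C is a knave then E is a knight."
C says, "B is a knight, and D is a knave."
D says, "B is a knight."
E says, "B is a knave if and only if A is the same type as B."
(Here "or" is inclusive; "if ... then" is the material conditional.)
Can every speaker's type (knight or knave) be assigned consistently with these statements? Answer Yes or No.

No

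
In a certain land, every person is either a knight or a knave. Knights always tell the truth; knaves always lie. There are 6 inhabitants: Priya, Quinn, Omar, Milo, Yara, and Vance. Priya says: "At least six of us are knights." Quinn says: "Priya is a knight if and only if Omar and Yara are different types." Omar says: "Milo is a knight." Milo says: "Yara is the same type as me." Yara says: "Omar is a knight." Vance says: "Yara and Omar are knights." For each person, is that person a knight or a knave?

Priya is a knave, Quinn is a knight, Omar is a knight, Milo is a knight, Yara is a knight, and Vance is a knight.

As a knave, Priya's statement "at least six of us are knights" should be False; it is.
Since Quinn is a knight, "Priya is a knight if and only if Omar and Yara are different types" needs to be True, which holds.
Omar is a knight, so "Milo is a knight" must be True — and it is.
Milo is a knight; "Yara is the same type as me" is True, as required.
Yara is a knight; "Omar is a knight" is True, as required.
Since Vance is a knight, "Yara and Omar are knights" needs to be True, which holds.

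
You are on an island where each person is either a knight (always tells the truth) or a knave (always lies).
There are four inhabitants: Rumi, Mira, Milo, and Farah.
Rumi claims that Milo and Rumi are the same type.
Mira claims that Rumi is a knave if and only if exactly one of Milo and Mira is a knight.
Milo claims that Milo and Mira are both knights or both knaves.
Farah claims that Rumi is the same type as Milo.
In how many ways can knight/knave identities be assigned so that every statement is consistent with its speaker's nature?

1

Consistent assignments:
  Rumi=knight, Mira=knight, Milo=knight, Farah=knight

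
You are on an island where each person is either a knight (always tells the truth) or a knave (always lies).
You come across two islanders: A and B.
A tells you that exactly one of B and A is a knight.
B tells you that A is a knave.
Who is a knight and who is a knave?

As a knight, A's statement "exactly one of B and A is a knight" should be True; it is.
As a knave, B's statement "A is a knave" should be False; it is.

A is a knight and B is a knave.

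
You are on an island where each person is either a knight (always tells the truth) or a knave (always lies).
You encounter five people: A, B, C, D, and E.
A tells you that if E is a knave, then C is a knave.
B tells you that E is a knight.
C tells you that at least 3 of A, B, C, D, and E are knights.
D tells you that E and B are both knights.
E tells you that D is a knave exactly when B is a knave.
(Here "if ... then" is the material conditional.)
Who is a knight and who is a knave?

A is a knight, B is a knight, C is a knight, D is a knight, and E is a knight.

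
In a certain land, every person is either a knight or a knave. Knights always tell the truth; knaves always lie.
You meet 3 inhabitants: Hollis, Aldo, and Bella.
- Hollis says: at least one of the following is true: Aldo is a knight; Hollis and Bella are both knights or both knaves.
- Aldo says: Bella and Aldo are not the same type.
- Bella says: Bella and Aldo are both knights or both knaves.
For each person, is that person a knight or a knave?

Suppose Hollis is a knave. Then Hollis's statement "at least one of the following is true: Aldo is a knight; Hollis and Bella are both knights or both knaves" would have to be false. Checking the 4 ways to assign the others, none is consistent with every speaker.
(For instance, with Aldo=knight, Bella=knave, Hollis's claim "at least one of the following is true: Aldo is a knight; Hollis and Bella are both knights or both knaves" comes out true where it would need to be false.)
So Hollis must be a knight, making "at least one of the following is true: Aldo is a knight; Hollis and Bella are both knights or both knaves" true. Taking Hollis=knight, Aldo=knight, Bella=knave, each remaining statement checks out:
  Aldo (knight): "Bella and Aldo are not the same type" — true. ✓
  Bella (knave): "Bella and Aldo are both knights or both knaves" — false. ✓
This is the unique consistent assignment.

Hollis is a knight, Aldo is a knight, and Bella is a knave.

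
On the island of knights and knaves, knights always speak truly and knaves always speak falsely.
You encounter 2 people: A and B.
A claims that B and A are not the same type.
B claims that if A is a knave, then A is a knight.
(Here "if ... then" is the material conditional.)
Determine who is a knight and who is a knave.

Since A is a knave, "B and A are not the same type" needs to be False, which holds.
B is a knave, and the claim "if A is a knave, then A is a knight" is indeed False.

Knights: none. Knaves: A and B.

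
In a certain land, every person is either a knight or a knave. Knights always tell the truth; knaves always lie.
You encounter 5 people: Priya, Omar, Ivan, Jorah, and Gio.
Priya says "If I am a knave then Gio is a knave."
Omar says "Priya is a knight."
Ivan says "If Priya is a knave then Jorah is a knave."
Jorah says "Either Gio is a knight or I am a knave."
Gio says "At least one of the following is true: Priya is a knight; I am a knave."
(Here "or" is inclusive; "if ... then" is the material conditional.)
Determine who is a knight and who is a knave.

Priya is a knight, and the claim "if I am a knave then Gio is a knave" is indeed true.
Omar (knight): "Priya is a knight" — true. ✓
Ivan is a knight, so "if Priya is a knave then Jorah is a knave" must be true — and it is.
Jorah is a knight; "either Gio is a knight or I am a knave" is true, as required.
Gio (knight): "at least one of the following is true: Priya is a knight; I am a knave" — true. ✓

Priya is a knight, Omar is a knight, Ivan is a knight, Jorah is a knight, and Gio is a knight.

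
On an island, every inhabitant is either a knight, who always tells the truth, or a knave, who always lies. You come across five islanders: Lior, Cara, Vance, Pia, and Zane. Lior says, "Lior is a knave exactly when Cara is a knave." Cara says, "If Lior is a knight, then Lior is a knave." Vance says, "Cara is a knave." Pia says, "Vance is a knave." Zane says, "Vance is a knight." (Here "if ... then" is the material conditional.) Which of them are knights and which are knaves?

Knights: Cara and Pia. Knaves: Lior, Vance, and Zane.

Suppose Lior is a knight. Then Lior's statement "Lior is a knave exactly when Cara is a knave" would have to be true. Checking the 16 ways to assign the others, none is consistent with every speaker.
(For instance, with Cara=knight, Vance=knave, Pia=knight, Zane=knave, Cara's claim "if Lior is a knight, then Lior is a knave" comes out false where it would need to be true.)
So Lior must be a knave, making "Lior is a knave exactly when Cara is a knave" false. Taking Lior=knave, Cara=knight, Vance=knave, Pia=knight, Zane=knave, each remaining statement checks out:
  Cara (knight): "if Lior is a knight, then Lior is a knave" — true. ✓
  Vance (knave): "Cara is a knave" — false. ✓
  Pia (knight): "Vance is a knave" — true. ✓
  Zane (knave): "Vance is a knight" — false. ✓
This is the unique consistent assignment.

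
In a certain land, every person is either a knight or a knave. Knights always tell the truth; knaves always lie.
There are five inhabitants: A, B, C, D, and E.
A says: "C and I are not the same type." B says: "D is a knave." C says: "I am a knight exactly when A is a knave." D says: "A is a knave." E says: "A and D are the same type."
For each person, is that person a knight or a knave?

Suppose A is a knight. Then A's statement "C and I are not the same type" would have to be true. Checking the 16 ways to assign the others, none is consistent with every speaker.
(For instance, with B=knave, C=knave, D=knight, E=knave, C's claim "I am a knight exactly when A is a knave" comes out true where it would need to be false.)
So A must be a knave, making "C and I are not the same type" false. Taking A=knave, B=knave, C=knave, D=knight, E=knave, each remaining statement checks out:
  B (knave): "D is a knave" — false. ✓
  C (knave): "I am a knight exactly when A is a knave" — false. ✓
  D (knight): "A is a knave" — true. ✓
  E (knave): "A and D are the same type" — false. ✓
This is the unique consistent assignment.

A is a knave, B is a knave, C is a knave, D is a knight, and E is a knave.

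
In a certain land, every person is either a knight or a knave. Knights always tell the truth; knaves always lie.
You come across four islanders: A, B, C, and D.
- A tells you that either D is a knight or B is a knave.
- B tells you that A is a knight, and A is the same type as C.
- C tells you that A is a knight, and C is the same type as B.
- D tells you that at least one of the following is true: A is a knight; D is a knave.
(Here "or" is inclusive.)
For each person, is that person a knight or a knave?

A is a knight, B is a knight, C is a knight, and D is a knight.

As a knight, A's statement "either D is a knight or B is a knave" should be true; it is.
B is a knight, so "A is a knight, and A is the same type as C" must be true — and it is.
C is a knight, and the claim "A is a knight, and C is the same type as B" is indeed true.
D is a knight; "at least one of the following is true: A is a knight; D is a knave" is true, as required.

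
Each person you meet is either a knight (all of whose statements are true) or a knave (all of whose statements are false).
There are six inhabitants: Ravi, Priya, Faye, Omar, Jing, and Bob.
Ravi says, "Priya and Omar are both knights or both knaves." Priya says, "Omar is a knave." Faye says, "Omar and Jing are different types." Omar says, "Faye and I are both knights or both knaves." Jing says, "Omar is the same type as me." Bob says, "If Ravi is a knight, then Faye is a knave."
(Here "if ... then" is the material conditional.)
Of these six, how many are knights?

3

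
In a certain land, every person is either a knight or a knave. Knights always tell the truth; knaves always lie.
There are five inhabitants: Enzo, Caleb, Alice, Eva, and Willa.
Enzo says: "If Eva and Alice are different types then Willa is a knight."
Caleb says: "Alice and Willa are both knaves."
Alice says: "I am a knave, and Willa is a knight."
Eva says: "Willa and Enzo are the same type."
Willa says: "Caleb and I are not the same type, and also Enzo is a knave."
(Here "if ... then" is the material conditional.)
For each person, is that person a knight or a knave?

Enzo is a knight, Caleb is a knight, Alice is a knave, Eva is a knave, and Willa is a knave.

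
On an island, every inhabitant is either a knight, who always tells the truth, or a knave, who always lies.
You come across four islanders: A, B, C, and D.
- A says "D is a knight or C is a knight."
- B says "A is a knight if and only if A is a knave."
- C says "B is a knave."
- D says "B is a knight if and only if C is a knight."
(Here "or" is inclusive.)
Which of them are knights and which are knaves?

Knights: A and C. Knaves: B and D.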